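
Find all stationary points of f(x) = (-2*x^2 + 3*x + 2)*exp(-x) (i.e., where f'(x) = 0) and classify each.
f'(x) = (2*x^2 - 7*x + 1)*exp(-x)

Solve f'(x) = 0:
  f'(x) = (2*x^2 - 7*x + 1)·exp(-x) and exp(-x) > 0 for every x, so f'(x) = 0 ⇔ 2*x^2 - 7*x + 1 = 0.
  2*x^2 - 7*x + 1 = 0 has no rational roots; quadratic formula: x = (7 ± √41)/4.
  ⇒ x = 7/4 - sqrt(41)/4 ≈ 0.1492, sqrt(41)/4 + 7/4 ≈ 3.3508

f''(x) = (-2*x^2 + 11*x - 8)*exp(-x)
Second-derivative test at each critical point:
  f''(0.1492) = -5.5155 < 0 → local maximum
  f''(3.3508) = 0.2245 > 0 → local minimum

Critical points: x = 7/4 - sqrt(41)/4 ≈ 0.1492 (local maximum); x = sqrt(41)/4 + 7/4 ≈ 3.3508 (local minimum)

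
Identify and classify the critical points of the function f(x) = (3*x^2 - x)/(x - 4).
f'(x) = (3*x^2 - 24*x + 4)/(x^2 - 8*x + 16)

Solve f'(x) = 0:
  f'(x) = (3*x^2 - 24*x + 4)/(x - 4)^2; the denominator is positive wherever f is defined, so f'(x) = 0 ⇔ 3*x^2 - 24*x + 4 = 0.
  3*x^2 - 24*x + 4 = 0 has no rational roots; quadratic formula: x = (24 ± √528)/6.
  ⇒ x = 4 - 2*sqrt(33)/3 ≈ 0.1703, 2*sqrt(33)/3 + 4 ≈ 7.8297

f''(x) = 88/(x^3 - 12*x^2 + 48*x - 64)
Second-derivative test at each critical point:
  f''(0.1703) = -1.5667 < 0 → local maximum
  f''(7.8297) = 1.5667 > 0 → local minimum

Critical points: x = 4 - 2*sqrt(33)/3 ≈ 0.1703 (local maximum); x = 2*sqrt(33)/3 + 4 ≈ 7.8297 (local minimum)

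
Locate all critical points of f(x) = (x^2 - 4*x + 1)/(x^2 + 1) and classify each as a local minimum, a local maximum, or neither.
f'(x) = 4*(x^2 - 1)/(x^4 + 2*x^2 + 1)

Solve f'(x) = 0:
  f'(x) = 4*(x - 1)*(x + 1)/(x^2 + 1)^2; the denominator is positive wherever f is defined, so f'(x) = 0 ⇔ 4*x^2 - 4 = 0.
  Factor: 4*x^2 - 4 = 4*(x - 1)*(x + 1) = 0.
  ⇒ x = -1, 1

f''(x) = 8*x*(3 - x^2)/(x^6 + 3*x^4 + 3*x^2 + 1)
Second-derivative test at each critical point:
  f''(-1) = -2 < 0 → local maximum
  f''(1) = 2 > 0 → local minimum

Critical points: x = -1 (local maximum); x = 1 (local minimum)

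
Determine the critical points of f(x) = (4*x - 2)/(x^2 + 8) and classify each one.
f'(x) = 4*(-x^2 + x + 8)/(x^4 + 16*x^2 + 64)

Solve f'(x) = 0:
  f'(x) = -4*(x^2 - x - 8)/(x^2 + 8)^2; the denominator is positive wherever f is defined, so f'(x) = 0 ⇔ -4*x^2 + 4*x + 32 = 0.
  Factor: -4*x^2 + 4*x + 32 = -4*(x^2 - x - 8); x^2 - x - 8 = 0 has no rational roots; quadratic formula: x = (1 ± √33)/2.
  ⇒ x = 1/2 - sqrt(33)/2 ≈ -2.3723, 1/2 + sqrt(33)/2 ≈ 3.3723

f''(x) = 4*(4*x^2*(2*x - 1) + (1 - 6*x)*(x^2 + 8))/(x^2 + 8)^3
Second-derivative test at each critical point:
  f''(-2.3723) = 0.1237 > 0 → local minimum
  f''(3.3723) = -0.0612 < 0 → local maximum

Critical points: x = 1/2 - sqrt(33)/2 ≈ -2.3723 (local minimum); x = 1/2 + sqrt(33)/2 ≈ 3.3723 (local maximum)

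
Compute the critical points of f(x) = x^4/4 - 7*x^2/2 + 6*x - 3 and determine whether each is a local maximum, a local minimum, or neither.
f'(x) = x^3 - 7*x + 6

Solve f'(x) = 0:
  Factor: x^3 - 7*x + 6 = (x - 2)*(x - 1)*(x + 3) = 0.
  ⇒ x = -3, 1, 2

f''(x) = 3*x^2 - 7
Second-derivative test at each critical point:
  f''(-3) = 20 > 0 → local minimum
  f''(1) = -4 < 0 → local maximum
  f''(2) = 5 > 0 → local minimum

Critical points: x = -3 (local minimum); x = 1 (local maximum); x = 2 (local minimum)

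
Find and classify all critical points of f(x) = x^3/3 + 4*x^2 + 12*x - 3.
f'(x) = x^2 + 8*x + 12

Solve f'(x) = 0:
  Factor: x^2 + 8*x + 12 = (x + 2)*(x + 6) = 0.
  ⇒ x = -6, -2

f''(x) = 2*x + 8
Second-derivative test at each critical point:
  f''(-6) = -4 < 0 → local maximum
  f''(-2) = 4 > 0 → local minimum

Critical points: x = -6 (local maximum); x = -2 (local minimum)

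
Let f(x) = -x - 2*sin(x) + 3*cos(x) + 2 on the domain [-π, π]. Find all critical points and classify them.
f'(x) = -3*sin(x) - 2*cos(x) - 1

Solve f'(x) = 0 on [-π, π]:
  f'(x) = 0 ⇔ -3*sin(x) - 2*cos(x) = 1. Write the left side as R·cos(x + φ) with R = √((-2)² + 3²) = sqrt(13), cos φ = -2*sqrt(13)/13, sin φ = 3*sqrt(13)/13; then cos(x + φ) = sqrt(13)/13. Solve for x and keep the solutions lying in [-π, π].
  ⇒ x = atan((-4*sqrt(3) - 3)/(-2 + 6*sqrt(3))) ≈ -0.8690, atan((-3 + 4*sqrt(3))/(-6*sqrt(3) - 2)) + pi ≈ 2.8346

f''(x) = 2*sin(x) - 3*cos(x)
Second-derivative test at each critical point:
  f''(-0.8690) = -3.4641 < 0 → local maximum
  f''(2.8346) = 3.4641 > 0 → local minimum

Critical points: x = atan((-4*sqrt(3) - 3)/(-2 + 6*sqrt(3))) ≈ -0.8690 (local maximum); x = atan((-3 + 4*sqrt(3))/(-6*sqrt(3) - 2)) + pi ≈ 2.8346 (local minimum)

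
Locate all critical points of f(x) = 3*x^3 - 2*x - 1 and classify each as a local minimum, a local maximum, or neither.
f'(x) = 9*x^2 - 2

Solve f'(x) = 0:
  9*x^2 - 2 = 0 has no rational roots; quadratic formula: x = (0 ± √72)/18.
  ⇒ x = -sqrt(2)/3 ≈ -0.4714, sqrt(2)/3 ≈ 0.4714

f''(x) = 18*x
Second-derivative test at each critical point:
  f''(-0.4714) = -8.4853 < 0 → local maximum
  f''(0.4714) = 8.4853 > 0 → local minimum

Critical points: x = -sqrt(2)/3 ≈ -0.4714 (local maximum); x = sqrt(2)/3 ≈ 0.4714 (local minimum)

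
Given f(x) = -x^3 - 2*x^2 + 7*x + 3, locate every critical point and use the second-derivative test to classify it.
f'(x) = -3*x^2 - 4*x + 7

Solve f'(x) = 0:
  Factor: -3*x^2 - 4*x + 7 = -(x - 1)*(3*x + 7) = 0.
  ⇒ x = -7/3, 1

f''(x) = -6*x - 4
Second-derivative test at each critical point:
  f''(-7/3) = 10 > 0 → local minimum
  f''(1) = -10 < 0 → local maximum

Critical points: x = -7/3 (local minimum); x = 1 (local maximum)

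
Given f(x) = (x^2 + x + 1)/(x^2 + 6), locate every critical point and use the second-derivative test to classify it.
f'(x) = (-x^2 + 10*x + 6)/(x^4 + 12*x^2 + 36)

Solve f'(x) = 0:
  f'(x) = -(x^2 - 10*x - 6)/(x^2 + 6)^2; the denominator is positive wherever f is defined, so f'(x) = 0 ⇔ -x^2 + 10*x + 6 = 0.
  x^2 - 10*x - 6 = 0 has no rational roots; quadratic formula: x = (10 ± √124)/2.
  ⇒ x = 5 - sqrt(31) ≈ -0.5678, 5 + sqrt(31) ≈ 10.5678

f''(x) = 2*(x^3 - 15*x^2 - 18*x + 30)/(x^6 + 18*x^4 + 108*x^2 + 216)
Second-derivative test at each critical point:
  f''(-0.5678) = 0.2786 > 0 → local minimum
  f''(10.5678) = -0.0008 < 0 → local maximum

Critical points: x = 5 - sqrt(31) ≈ -0.5678 (local minimum); x = 5 + sqrt(31) ≈ 10.5678 (local maximum)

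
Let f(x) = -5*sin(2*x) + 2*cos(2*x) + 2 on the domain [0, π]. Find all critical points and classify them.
f'(x) = -4*sin(2*x) - 10*cos(2*x)

Solve f'(x) = 0 on [0, π]:
  f'(x) = 0 ⇔ -5*cos(2*x) = 2*sin(2*x) ⇔ tan(2*x) = -5/2, i.e. 2*x = arctan(-5/2) + nπ; keep the solutions lying in [0, π].
  ⇒ x = -atan(5/2)/2 + pi/2 ≈ 0.9757, pi - atan(5/2)/2 ≈ 2.5464

f''(x) = 20*sin(2*x) - 8*cos(2*x)
Second-derivative test at each critical point:
  f''(0.9757) = 21.5407 > 0 → local minimum
  f''(2.5464) = -21.5407 < 0 → local maximum

Critical points: x = -atan(5/2)/2 + pi/2 ≈ 0.9757 (local minimum); x = pi - atan(5/2)/2 ≈ 2.5464 (local maximum)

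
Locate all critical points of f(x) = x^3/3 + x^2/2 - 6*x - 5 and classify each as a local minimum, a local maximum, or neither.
f'(x) = x^2 + x - 6

Solve f'(x) = 0:
  Factor: x^2 + x - 6 = (x - 2)*(x + 3) = 0.
  ⇒ x = -3, 2

f''(x) = 2*x + 1
Second-derivative test at each critical point:
  f''(-3) = -5 < 0 → local maximum
  f''(2) = 5 > 0 → local minimum

Critical points: x = -3 (local maximum); x = 2 (local minimum)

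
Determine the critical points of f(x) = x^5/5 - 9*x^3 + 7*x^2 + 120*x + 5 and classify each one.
f'(x) = x^4 - 27*x^2 + 14*x + 120

Solve f'(x) = 0:
  Factor: x^4 - 27*x^2 + 14*x + 120 = (x - 4)*(x - 3)*(x + 2)*(x + 5) = 0.
  ⇒ x = -5, -2, 3, 4

f''(x) = 4*x^3 - 54*x + 14
Second-derivative test at each critical point:
  f''(-5) = -216 < 0 → local maximum
  f''(-2) = 90 > 0 → local minimum
  f''(3) = -40 < 0 → local maximum
  f''(4) = 54 > 0 → local minimum

Critical points: x = -5 (local maximum); x = -2 (local minimum); x = 3 (local maximum); x = 4 (local minimum)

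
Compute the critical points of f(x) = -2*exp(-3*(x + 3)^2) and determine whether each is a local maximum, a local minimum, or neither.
f'(x) = 12*(x + 3)*exp(-3*(x + 3)^2)

Solve f'(x) = 0:
  f'(x) = (12*x + 36)·exp(-3*(x + 3)^2) and exp(-3*(x + 3)^2) > 0 for every x, so f'(x) = 0 ⇔ 12*x + 36 = 0.
  Factor: 12*x + 36 = 12*(x + 3) = 0.
  ⇒ x = -3

f''(x) = 12*(1 - 6*(x + 3)^2)*exp(-3*(x + 3)^2)
Second-derivative test at each critical point:
  f''(-3) = 12 > 0 → local minimum

Critical points: x = -3 (local minimum)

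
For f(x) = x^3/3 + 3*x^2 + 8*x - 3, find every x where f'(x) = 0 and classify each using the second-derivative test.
f'(x) = x^2 + 6*x + 8

Solve f'(x) = 0:
  Factor: x^2 + 6*x + 8 = (x + 2)*(x + 4) = 0.
  ⇒ x = -4, -2

f''(x) = 2*x + 6
Second-derivative test at each critical point:
  f''(-4) = -2 < 0 → local maximum
  f''(-2) = 2 > 0 → local minimum

Critical points: x = -4 (local maximum); x = -2 (local minimum)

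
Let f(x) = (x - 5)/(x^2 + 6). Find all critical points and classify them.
f'(x) = (x^2 - 2*x*(x - 5) + 6)/(x^2 + 6)^2

Solve f'(x) = 0:
  f'(x) = -(x^2 - 10*x - 6)/(x^2 + 6)^2; the denominator is positive wherever f is defined, so f'(x) = 0 ⇔ -x^2 + 10*x + 6 = 0.
  x^2 - 10*x - 6 = 0 has no rational roots; quadratic formula: x = (10 ± √124)/2.
  ⇒ x = 5 - sqrt(31) ≈ -0.5678, 5 + sqrt(31) ≈ 10.5678

f''(x) = 2*(4*x^2*(x - 5) + (5 - 3*x)*(x^2 + 6))/(x^2 + 6)^3
Second-derivative test at each critical point:
  f''(-0.5678) = 0.2786 > 0 → local minimum
  f''(10.5678) = -0.0008 < 0 → local maximum

Critical points: x = 5 - sqrt(31) ≈ -0.5678 (local minimum); x = 5 + sqrt(31) ≈ 10.5678 (local maximum)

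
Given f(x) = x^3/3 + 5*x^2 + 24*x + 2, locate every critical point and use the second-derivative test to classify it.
f'(x) = x^2 + 10*x + 24

Solve f'(x) = 0:
  Factor: x^2 + 10*x + 24 = (x + 4)*(x + 6) = 0.
  ⇒ x = -6, -4

f''(x) = 2*x + 10
Second-derivative test at each critical point:
  f''(-6) = -2 < 0 → local maximum
  f''(-4) = 2 > 0 → local minimum

Critical points: x = -6 (local maximum); x = -4 (local minimum)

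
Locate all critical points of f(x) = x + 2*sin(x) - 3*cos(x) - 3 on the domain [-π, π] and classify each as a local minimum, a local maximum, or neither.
f'(x) = 3*sin(x) + 2*cos(x) + 1

Solve f'(x) = 0 on [-π, π]:
  f'(x) = 0 ⇔ 3*sin(x) + 2*cos(x) = -1. Write the left side as R·cos(x + φ) with R = √(2² + (-3)²) = sqrt(13), cos φ = 2*sqrt(13)/13, sin φ = -3*sqrt(13)/13; then cos(x + φ) = -sqrt(13)/13. Solve for x and keep the solutions lying in [-π, π].
  ⇒ x = atan((-4*sqrt(3) - 3)/(-2 + 6*sqrt(3))) ≈ -0.8690, atan((-3 + 4*sqrt(3))/(-6*sqrt(3) - 2)) + pi ≈ 2.8346

f''(x) = -2*sin(x) + 3*cos(x)
Second-derivative test at each critical point:
  f''(-0.8690) = 3.4641 > 0 → local minimum
  f''(2.8346) = -3.4641 < 0 → local maximum

Critical points: x = atan((-4*sqrt(3) - 3)/(-2 + 6*sqrt(3))) ≈ -0.8690 (local minimum); x = atan((-3 + 4*sqrt(3))/(-6*sqrt(3) - 2)) + pi ≈ 2.8346 (local maximum)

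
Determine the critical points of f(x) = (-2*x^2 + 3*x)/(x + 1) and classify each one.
f'(x) = (-2*x^2 - 4*x + 3)/(x^2 + 2*x + 1)

Solve f'(x) = 0:
  f'(x) = -(2*x^2 + 4*x - 3)/(x + 1)^2; the denominator is positive wherever f is defined, so f'(x) = 0 ⇔ -2*x^2 - 4*x + 3 = 0.
  2*x^2 + 4*x - 3 = 0 has no rational roots; quadratic formula: x = (-4 ± √40)/4.
  ⇒ x = -sqrt(10)/2 - 1 ≈ -2.5811, -1 + sqrt(10)/2 ≈ 0.5811

f''(x) = -10/(x^3 + 3*x^2 + 3*x + 1)
Second-derivative test at each critical point:
  f''(-2.5811) = 2.5298 > 0 → local minimum
  f''(0.5811) = -2.5298 < 0 → local maximum

Critical points: x = -sqrt(10)/2 - 1 ≈ -2.5811 (local minimum); x = -1 + sqrt(10)/2 ≈ 0.5811 (local maximum)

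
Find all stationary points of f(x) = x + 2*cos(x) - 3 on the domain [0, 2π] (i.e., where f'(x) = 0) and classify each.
f'(x) = 1 - 2*sin(x)

Solve f'(x) = 0 on [0, 2π]:
  f'(x) = 0 ⇔ sin(x) = 1/2, i.e. x = arcsin(1/2) + 2nπ or x = π − arcsin(1/2) + 2nπ; keep the solutions lying in [0, 2π].
  ⇒ x = pi/6 ≈ 0.5236, 5*pi/6 ≈ 2.6180

f''(x) = -2*cos(x)
Second-derivative test at each critical point:
  f''(0.5236) = -1.7321 < 0 → local maximum
  f''(2.6180) = 1.7321 > 0 → local minimum

Critical points: x = pi/6 ≈ 0.5236 (local maximum); x = 5*pi/6 ≈ 2.6180 (local minimum)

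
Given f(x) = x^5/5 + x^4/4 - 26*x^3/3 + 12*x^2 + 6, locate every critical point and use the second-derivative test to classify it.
f'(x) = x*(x^3 + x^2 - 26*x + 24)

Solve f'(x) = 0:
  Factor: x^4 + x^3 - 26*x^2 + 24*x = x*(x - 4)*(x - 1)*(x + 6) = 0.
  ⇒ x = -6, 0, 1, 4

f''(x) = 4*x^3 + 3*x^2 - 52*x + 24
Second-derivative test at each critical point:
  f''(-6) = -420 < 0 → local maximum
  f''(0) = 24 > 0 → local minimum
  f''(1) = -21 < 0 → local maximum
  f''(4) = 120 > 0 → local minimum

Critical points: x = -6 (local maximum); x = 0 (local minimum); x = 1 (local maximum); x = 4 (local minimum)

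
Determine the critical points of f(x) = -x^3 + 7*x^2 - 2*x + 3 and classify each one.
f'(x) = -3*x^2 + 14*x - 2

Solve f'(x) = 0:
  3*x^2 - 14*x + 2 = 0 has no rational roots; quadratic formula: x = (14 ± √172)/6.
  ⇒ x = 7/3 - sqrt(43)/3 ≈ 0.1475, sqrt(43)/3 + 7/3 ≈ 4.5191

f''(x) = 14 - 6*x
Second-derivative test at each critical point:
  f''(0.1475) = 13.1149 > 0 → local minimum
  f''(4.5191) = -13.1149 < 0 → local maximum

Critical points: x = 7/3 - sqrt(43)/3 ≈ 0.1475 (local minimum); x = sqrt(43)/3 + 7/3 ≈ 4.5191 (local maximum)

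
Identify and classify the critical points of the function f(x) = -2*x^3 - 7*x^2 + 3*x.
f'(x) = -6*x^2 - 14*x + 3

Solve f'(x) = 0:
  6*x^2 + 14*x - 3 = 0 has no rational roots; quadratic formula: x = (-14 ± √268)/12.
  ⇒ x = -sqrt(67)/6 - 7/6 ≈ -2.5309, -7/6 + sqrt(67)/6 ≈ 0.1976

f''(x) = -12*x - 14
Second-derivative test at each critical point:
  f''(-2.5309) = 16.3707 > 0 → local minimum
  f''(0.1976) = -16.3707 < 0 → local maximum

Critical points: x = -sqrt(67)/6 - 7/6 ≈ -2.5309 (local minimum); x = -7/6 + sqrt(67)/6 ≈ 0.1976 (local maximum)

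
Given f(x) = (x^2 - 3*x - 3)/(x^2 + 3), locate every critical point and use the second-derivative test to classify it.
f'(x) = 3*(x^2 + 4*x - 3)/(x^4 + 6*x^2 + 9)

Solve f'(x) = 0:
  f'(x) = 3*(x^2 + 4*x - 3)/(x^2 + 3)^2; the denominator is positive wherever f is defined, so f'(x) = 0 ⇔ 3*x^2 + 12*x - 9 = 0.
  Factor: 3*x^2 + 12*x - 9 = 3*(x^2 + 4*x - 3); x^2 + 4*x - 3 = 0 has no rational roots; quadratic formula: x = (-4 ± √28)/2.
  ⇒ x = -sqrt(7) - 2 ≈ -4.6458, -2 + sqrt(7) ≈ 0.6458

f''(x) = 6*(-x^3 - 6*x^2 + 9*x + 6)/(x^6 + 9*x^4 + 27*x^2 + 27)
Second-derivative test at each critical point:
  f''(-4.6458) = -0.0263 < 0 → local maximum
  f''(0.6458) = 1.3596 > 0 → local minimum

Critical points: x = -sqrt(7) - 2 ≈ -4.6458 (local maximum); x = -2 + sqrt(7) ≈ 0.6458 (local minimum)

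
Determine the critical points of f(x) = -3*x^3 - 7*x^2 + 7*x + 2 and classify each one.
f'(x) = -9*x^2 - 14*x + 7

Solve f'(x) = 0:
  9*x^2 + 14*x - 7 = 0 has no rational roots; quadratic formula: x = (-14 ± √448)/18.
  ⇒ x = -4*sqrt(7)/9 - 7/9 ≈ -1.9537, -7/9 + 4*sqrt(7)/9 ≈ 0.3981

f''(x) = -18*x - 14
Second-derivative test at each critical point:
  f''(-1.9537) = 21.1660 > 0 → local minimum
  f''(0.3981) = -21.1660 < 0 → local maximum

Critical points: x = -4*sqrt(7)/9 - 7/9 ≈ -1.9537 (local minimum); x = -7/9 + 4*sqrt(7)/9 ≈ 0.3981 (local maximum)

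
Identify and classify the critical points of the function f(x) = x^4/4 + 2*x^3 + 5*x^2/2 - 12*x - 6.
f'(x) = x^3 + 6*x^2 + 5*x - 12

Solve f'(x) = 0:
  Factor: x^3 + 6*x^2 + 5*x - 12 = (x - 1)*(x + 3)*(x + 4) = 0.
  ⇒ x = -4, -3, 1

f''(x) = 3*x^2 + 12*x + 5
Second-derivative test at each critical point:
  f''(-4) = 5 > 0 → local minimum
  f''(-3) = -4 < 0 → local maximum
  f''(1) = 20 > 0 → local minimum

Critical points: x = -4 (local minimum); x = -3 (local maximum); x = 1 (local minimum)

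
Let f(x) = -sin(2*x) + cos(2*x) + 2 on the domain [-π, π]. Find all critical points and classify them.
f'(x) = -2*sqrt(2)*sin(2*x + pi/4)

Solve f'(x) = 0 on [-π, π]:
  f'(x) = 0 ⇔ -cos(2*x) = sin(2*x) ⇔ tan(2*x) = -1, i.e. 2*x = arctan(-1) + nπ; keep the solutions lying in [-π, π].
  ⇒ x = -5*pi/8 ≈ -1.9635, -pi/8 ≈ -0.3927, 3*pi/8 ≈ 1.1781, 7*pi/8 ≈ 2.7489

f''(x) = -4*sqrt(2)*cos(2*x + pi/4)
Second-derivative test at each critical point:
  f''(-1.9635) = 5.6569 > 0 → local minimum
  f''(-0.3927) = -5.6569 < 0 → local maximum
  f''(1.1781) = 5.6569 > 0 → local minimum
  f''(2.7489) = -5.6569 < 0 → local maximum

Critical points: x = -5*pi/8 ≈ -1.9635 (local minimum); x = -pi/8 ≈ -0.3927 (local maximum); x = 3*pi/8 ≈ 1.1781 (local minimum); x = 7*pi/8 ≈ 2.7489 (local maximum)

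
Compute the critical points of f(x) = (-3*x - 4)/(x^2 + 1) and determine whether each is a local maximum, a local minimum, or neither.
f'(x) = (3*x^2 + 8*x - 3)/(x^4 + 2*x^2 + 1)

Solve f'(x) = 0:
  f'(x) = (x + 3)*(3*x - 1)/(x^2 + 1)^2; the denominator is positive wherever f is defined, so f'(x) = 0 ⇔ 3*x^2 + 8*x - 3 = 0.
  Factor: 3*x^2 + 8*x - 3 = (x + 3)*(3*x - 1) = 0.
  ⇒ x = -3, 1/3

f''(x) = 2*(-4*x^2*(3*x + 4) + (9*x + 4)*(x^2 + 1))/(x^2 + 1)^3
Second-derivative test at each critical point:
  f''(-3) = -1/10 < 0 → local maximum
  f''(1/3) = 81/10 > 0 → local minimum

Critical points: x = -3 (local maximum); x = 1/3 (local minimum)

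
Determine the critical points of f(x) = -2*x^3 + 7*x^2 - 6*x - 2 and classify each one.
f'(x) = -6*x^2 + 14*x - 6

Solve f'(x) = 0:
  Factor: -6*x^2 + 14*x - 6 = -2*(3*x^2 - 7*x + 3); 3*x^2 - 7*x + 3 = 0 has no rational roots; quadratic formula: x = (7 ± √13)/6.
  ⇒ x = 7/6 - sqrt(13)/6 ≈ 0.5657, sqrt(13)/6 + 7/6 ≈ 1.7676

f''(x) = 14 - 12*x
Second-derivative test at each critical point:
  f''(0.5657) = 7.2111 > 0 → local minimum
  f''(1.7676) = -7.2111 < 0 → local maximum

Critical points: x = 7/6 - sqrt(13)/6 ≈ 0.5657 (local minimum); x = sqrt(13)/6 + 7/6 ≈ 1.7676 (local maximum)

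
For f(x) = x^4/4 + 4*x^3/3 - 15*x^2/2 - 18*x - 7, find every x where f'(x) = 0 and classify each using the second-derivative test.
f'(x) = x^3 + 4*x^2 - 15*x - 18

Solve f'(x) = 0:
  Factor: x^3 + 4*x^2 - 15*x - 18 = (x - 3)*(x + 1)*(x + 6) = 0.
  ⇒ x = -6, -1, 3

f''(x) = 3*x^2 + 8*x - 15
Second-derivative test at each critical point:
  f''(-6) = 45 > 0 → local minimum
  f''(-1) = -20 < 0 → local maximum
  f''(3) = 36 > 0 → local minimum

Critical points: x = -6 (local minimum); x = -1 (local maximum); x = 3 (local minimum)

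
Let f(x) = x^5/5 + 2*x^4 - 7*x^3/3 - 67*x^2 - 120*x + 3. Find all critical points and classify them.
f'(x) = x^4 + 8*x^3 - 7*x^2 - 134*x - 120

Solve f'(x) = 0:
  Factor: x^4 + 8*x^3 - 7*x^2 - 134*x - 120 = (x - 4)*(x + 1)*(x + 5)*(x + 6) = 0.
  ⇒ x = -6, -5, -1, 4

f''(x) = 4*x^3 + 24*x^2 - 14*x - 134
Second-derivative test at each critical point:
  f''(-6) = -50 < 0 → local maximum
  f''(-5) = 36 > 0 → local minimum
  f''(-1) = -100 < 0 → local maximum
  f''(4) = 450 > 0 → local minimum

Critical points: x = -6 (local maximum); x = -5 (local minimum); x = -1 (local maximum); x = 4 (local minimum)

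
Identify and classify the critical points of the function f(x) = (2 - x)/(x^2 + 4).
f'(x) = (-x^2 + 2*x*(x - 2) - 4)/(x^2 + 4)^2

Solve f'(x) = 0:
  f'(x) = (x^2 - 4*x - 4)/(x^2 + 4)^2; the denominator is positive wherever f is defined, so f'(x) = 0 ⇔ x^2 - 4*x - 4 = 0.
  x^2 - 4*x - 4 = 0 has no rational roots; quadratic formula: x = (4 ± √32)/2.
  ⇒ x = 2 - 2*sqrt(2) ≈ -0.8284, 2 + 2*sqrt(2) ≈ 4.8284

f''(x) = 2*(4*x^2*(2 - x) + (3*x - 2)*(x^2 + 4))/(x^2 + 4)^3
Second-derivative test at each critical point:
  f''(-0.8284) = -0.2576 < 0 → local maximum
  f''(4.8284) = 0.0076 > 0 → local minimum

Critical points: x = 2 - 2*sqrt(2) ≈ -0.8284 (local maximum); x = 2 + 2*sqrt(2) ≈ 4.8284 (local minimum)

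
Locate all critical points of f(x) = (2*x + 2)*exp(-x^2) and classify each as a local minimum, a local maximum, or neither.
f'(x) = 2*(-2*x*(x + 1) + 1)*exp(-x^2)

Solve f'(x) = 0:
  f'(x) = (-4*x^2 - 4*x + 2)·exp(-x^2) and exp(-x^2) > 0 for every x, so f'(x) = 0 ⇔ -4*x^2 - 4*x + 2 = 0.
  Factor: -4*x^2 - 4*x + 2 = -2*(2*x^2 + 2*x - 1); 2*x^2 + 2*x - 1 = 0 has no rational roots; quadratic formula: x = (-2 ± √12)/4.
  ⇒ x = -sqrt(3)/2 - 1/2 ≈ -1.3660, -1/2 + sqrt(3)/2 ≈ 0.3660

f''(x) = 4*(2*x^2*(x + 1) - 3*x - 1)*exp(-x^2)
Second-derivative test at each critical point:
  f''(-1.3660) = 1.0721 > 0 → local minimum
  f''(0.3660) = -6.0595 < 0 → local maximum

Critical points: x = -sqrt(3)/2 - 1/2 ≈ -1.3660 (local minimum); x = -1/2 + sqrt(3)/2 ≈ 0.3660 (local maximum)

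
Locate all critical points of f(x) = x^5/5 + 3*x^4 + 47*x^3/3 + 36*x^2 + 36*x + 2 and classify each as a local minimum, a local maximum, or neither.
f'(x) = x^4 + 12*x^3 + 47*x^2 + 72*x + 36

Solve f'(x) = 0:
  Factor: x^4 + 12*x^3 + 47*x^2 + 72*x + 36 = (x + 1)*(x + 2)*(x + 3)*(x + 6) = 0.
  ⇒ x = -6, -3, -2, -1

f''(x) = 4*x^3 + 36*x^2 + 94*x + 72
Second-derivative test at each critical point:
  f''(-6) = -60 < 0 → local maximum
  f''(-3) = 6 > 0 → local minimum
  f''(-2) = -4 < 0 → local maximum
  f''(-1) = 10 > 0 → local minimum

Critical points: x = -6 (local maximum); x = -3 (local minimum); x = -2 (local maximum); x = -1 (local minimum)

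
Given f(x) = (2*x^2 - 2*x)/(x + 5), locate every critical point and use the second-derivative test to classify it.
f'(x) = 2*(x^2 + 10*x - 5)/(x^2 + 10*x + 25)

Solve f'(x) = 0:
  f'(x) = 2*(x^2 + 10*x - 5)/(x + 5)^2; the denominator is positive wherever f is defined, so f'(x) = 0 ⇔ 2*x^2 + 20*x - 10 = 0.
  Factor: 2*x^2 + 20*x - 10 = 2*(x^2 + 10*x - 5); x^2 + 10*x - 5 = 0 has no rational roots; quadratic formula: x = (-10 ± √120)/2.
  ⇒ x = -sqrt(30) - 5 ≈ -10.4772, -5 + sqrt(30) ≈ 0.4772

f''(x) = 120/(x^3 + 15*x^2 + 75*x + 125)
Second-derivative test at each critical point:
  f''(-10.4772) = -0.7303 < 0 → local maximum
  f''(0.4772) = 0.7303 > 0 → local minimum

Critical points: x = -sqrt(30) - 5 ≈ -10.4772 (local maximum); x = -5 + sqrt(30) ≈ 0.4772 (local minimum)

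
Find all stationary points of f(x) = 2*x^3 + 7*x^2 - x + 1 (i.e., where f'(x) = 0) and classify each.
f'(x) = 6*x^2 + 14*x - 1

Solve f'(x) = 0:
  6*x^2 + 14*x - 1 = 0 has no rational roots; quadratic formula: x = (-14 ± √220)/12.
  ⇒ x = -sqrt(55)/6 - 7/6 ≈ -2.4027, -7/6 + sqrt(55)/6 ≈ 0.0694

f''(x) = 12*x + 14
Second-derivative test at each critical point:
  f''(-2.4027) = -14.8324 < 0 → local maximum
  f''(0.0694) = 14.8324 > 0 → local minimum

Critical points: x = -sqrt(55)/6 - 7/6 ≈ -2.4027 (local maximum); x = -7/6 + sqrt(55)/6 ≈ 0.0694 (local minimum)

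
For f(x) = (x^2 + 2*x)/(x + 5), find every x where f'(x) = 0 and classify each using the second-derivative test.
f'(x) = (x^2 + 10*x + 10)/(x^2 + 10*x + 25)

Solve f'(x) = 0:
  f'(x) = (x^2 + 10*x + 10)/(x + 5)^2; the denominator is positive wherever f is defined, so f'(x) = 0 ⇔ x^2 + 10*x + 10 = 0.
  x^2 + 10*x + 10 = 0 has no rational roots; quadratic formula: x = (-10 ± √60)/2.
  ⇒ x = -5 - sqrt(15) ≈ -8.8730, -5 + sqrt(15) ≈ -1.1270

f''(x) = 30/(x^3 + 15*x^2 + 75*x + 125)
Second-derivative test at each critical point:
  f''(-8.8730) = -0.5164 < 0 → local maximum
  f''(-1.1270) = 0.5164 > 0 → local minimum

Critical points: x = -5 - sqrt(15) ≈ -8.8730 (local maximum); x = -5 + sqrt(15) ≈ -1.1270 (local minimum)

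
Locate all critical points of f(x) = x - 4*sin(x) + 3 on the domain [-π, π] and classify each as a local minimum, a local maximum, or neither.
f'(x) = 1 - 4*cos(x)

Solve f'(x) = 0 on [-π, π]:
  f'(x) = 0 ⇔ cos(x) = 1/4, i.e. x = ±arccos(1/4) + 2nπ; keep the solutions lying in [-π, π].
  ⇒ x = -acos(1/4) ≈ -1.3181, acos(1/4) ≈ 1.3181

f''(x) = 4*sin(x)
Second-derivative test at each critical point:
  f''(-1.3181) = -3.8730 < 0 → local maximum
  f''(1.3181) = 3.8730 > 0 → local minimum

Critical points: x = -acos(1/4) ≈ -1.3181 (local maximum); x = acos(1/4) ≈ 1.3181 (local minimum)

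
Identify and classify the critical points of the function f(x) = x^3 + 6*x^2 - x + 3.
f'(x) = 3*x^2 + 12*x - 1

Solve f'(x) = 0:
  3*x^2 + 12*x - 1 = 0 has no rational roots; quadratic formula: x = (-12 ± √156)/6.
  ⇒ x = -sqrt(39)/3 - 2 ≈ -4.0817, -2 + sqrt(39)/3 ≈ 0.0817

f''(x) = 6*x + 12
Second-derivative test at each critical point:
  f''(-4.0817) = -12.4900 < 0 → local maximum
  f''(0.0817) = 12.4900 > 0 → local minimum

Critical points: x = -sqrt(39)/3 - 2 ≈ -4.0817 (local maximum); x = -2 + sqrt(39)/3 ≈ 0.0817 (local minimum)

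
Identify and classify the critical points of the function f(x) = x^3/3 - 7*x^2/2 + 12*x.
f'(x) = x^2 - 7*x + 12

Solve f'(x) = 0:
  Factor: x^2 - 7*x + 12 = (x - 4)*(x - 3) = 0.
  ⇒ x = 3, 4

f''(x) = 2*x - 7
Second-derivative test at each critical point:
  f''(3) = -1 < 0 → local maximum
  f''(4) = 1 > 0 → local minimum

Critical points: x = 3 (local maximum); x = 4 (local minimum)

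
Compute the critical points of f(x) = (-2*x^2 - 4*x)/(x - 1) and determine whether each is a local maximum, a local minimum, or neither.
f'(x) = 2*(-x^2 + 2*x + 2)/(x^2 - 2*x + 1)

Solve f'(x) = 0:
  f'(x) = -2*(x^2 - 2*x - 2)/(x - 1)^2; the denominator is positive wherever f is defined, so f'(x) = 0 ⇔ -2*x^2 + 4*x + 4 = 0.
  Factor: -2*x^2 + 4*x + 4 = -2*(x^2 - 2*x - 2); x^2 - 2*x - 2 = 0 has no rational roots; quadratic formula: x = (2 ± √12)/2.
  ⇒ x = 1 - sqrt(3) ≈ -0.7321, 1 + sqrt(3) ≈ 2.7321

f''(x) = -12/(x^3 - 3*x^2 + 3*x - 1)
Second-derivative test at each critical point:
  f''(-0.7321) = 2.3094 > 0 → local minimum
  f''(2.7321) = -2.3094 < 0 → local maximum

Critical points: x = 1 - sqrt(3) ≈ -0.7321 (local minimum); x = 1 + sqrt(3) ≈ 2.7321 (local maximum)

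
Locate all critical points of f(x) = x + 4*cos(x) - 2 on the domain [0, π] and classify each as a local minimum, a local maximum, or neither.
f'(x) = 1 - 4*sin(x)

Solve f'(x) = 0 on [0, π]:
  f'(x) = 0 ⇔ sin(x) = 1/4, i.e. x = arcsin(1/4) + 2nπ or x = π − arcsin(1/4) + 2nπ; keep the solutions lying in [0, π].
  ⇒ x = asin(1/4) ≈ 0.2527, pi - asin(1/4) ≈ 2.8889

f''(x) = -4*cos(x)
Second-derivative test at each critical point:
  f''(0.2527) = -3.8730 < 0 → local maximum
  f''(2.8889) = 3.8730 > 0 → local minimum

Critical points: x = asin(1/4) ≈ 0.2527 (local maximum); x = pi - asin(1/4) ≈ 2.8889 (local minimum)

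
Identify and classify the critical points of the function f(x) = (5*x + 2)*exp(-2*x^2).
f'(x) = (-4*x*(5*x + 2) + 5)*exp(-2*x^2)

Solve f'(x) = 0:
  f'(x) = (-20*x^2 - 8*x + 5)·exp(-2*x^2) and exp(-2*x^2) > 0 for every x, so f'(x) = 0 ⇔ -20*x^2 - 8*x + 5 = 0.
  20*x^2 + 8*x - 5 = 0 has no rational roots; quadratic formula: x = (-8 ± √464)/40.
  ⇒ x = -sqrt(29)/10 - 1/5 ≈ -0.7385, -1/5 + sqrt(29)/10 ≈ 0.3385

f''(x) = 4*(4*x^2*(5*x + 2) - 15*x - 2)*exp(-2*x^2)
Second-derivative test at each critical point:
  f''(-0.7385) = 7.2364 > 0 → local minimum
  f''(0.3385) = -17.1287 < 0 → local maximum

Critical points: x = -sqrt(29)/10 - 1/5 ≈ -0.7385 (local minimum); x = -1/5 + sqrt(29)/10 ≈ 0.3385 (local maximum)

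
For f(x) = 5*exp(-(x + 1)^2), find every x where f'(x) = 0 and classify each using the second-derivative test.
f'(x) = 10*(-x - 1)*exp(-(x + 1)^2)

Solve f'(x) = 0:
  f'(x) = (-10*x - 10)·exp(-(x + 1)^2) and exp(-(x + 1)^2) > 0 for every x, so f'(x) = 0 ⇔ -10*x - 10 = 0.
  Factor: -10*x - 10 = -10*(x + 1) = 0.
  ⇒ x = -1

f''(x) = 10*(2*(x + 1)^2 - 1)*exp(-(x + 1)^2)
Second-derivative test at each critical point:
  f''(-1) = -10 < 0 → local maximum

Critical points: x = -1 (local maximum)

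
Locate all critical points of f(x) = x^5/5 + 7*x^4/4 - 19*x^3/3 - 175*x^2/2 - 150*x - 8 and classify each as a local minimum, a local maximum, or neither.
f'(x) = x^4 + 7*x^3 - 19*x^2 - 175*x - 150

Solve f'(x) = 0:
  Factor: x^4 + 7*x^3 - 19*x^2 - 175*x - 150 = (x - 5)*(x + 1)*(x + 5)*(x + 6) = 0.
  ⇒ x = -6, -5, -1, 5

f''(x) = 4*x^3 + 21*x^2 - 38*x - 175
Second-derivative test at each critical point:
  f''(-6) = -55 < 0 → local maximum
  f''(-5) = 40 > 0 → local minimum
  f''(-1) = -120 < 0 → local maximum
  f''(5) = 660 > 0 → local minimum

Critical points: x = -6 (local maximum); x = -5 (local minimum); x = -1 (local maximum); x = 5 (local minimum)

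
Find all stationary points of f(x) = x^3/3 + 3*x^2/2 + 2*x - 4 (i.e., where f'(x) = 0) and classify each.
f'(x) = x^2 + 3*x + 2

Solve f'(x) = 0:
  Factor: x^2 + 3*x + 2 = (x + 1)*(x + 2) = 0.
  ⇒ x = -2, -1

f''(x) = 2*x + 3
Second-derivative test at each critical point:
  f''(-2) = -1 < 0 → local maximum
  f''(-1) = 1 > 0 → local minimum

Critical points: x = -2 (local maximum); x = -1 (local minimum)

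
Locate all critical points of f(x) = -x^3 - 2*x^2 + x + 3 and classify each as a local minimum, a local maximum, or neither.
f'(x) = -3*x^2 - 4*x + 1

Solve f'(x) = 0:
  3*x^2 + 4*x - 1 = 0 has no rational roots; quadratic formula: x = (-4 ± √28)/6.
  ⇒ x = -sqrt(7)/3 - 2/3 ≈ -1.5486, -2/3 + sqrt(7)/3 ≈ 0.2153

f''(x) = -6*x - 4
Second-derivative test at each critical point:
  f''(-1.5486) = 5.2915 > 0 → local minimum
  f''(0.2153) = -5.2915 < 0 → local maximum

Critical points: x = -sqrt(7)/3 - 2/3 ≈ -1.5486 (local minimum); x = -2/3 + sqrt(7)/3 ≈ 0.2153 (local maximum)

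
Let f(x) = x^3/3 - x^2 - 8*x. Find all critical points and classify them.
f'(x) = x^2 - 2*x - 8

Solve f'(x) = 0:
  Factor: x^2 - 2*x - 8 = (x - 4)*(x + 2) = 0.
  ⇒ x = -2, 4

f''(x) = 2*x - 2
Second-derivative test at each critical point:
  f''(-2) = -6 < 0 → local maximum
  f''(4) = 6 > 0 → local minimum

Critical points: x = -2 (local maximum); x = 4 (local minimum)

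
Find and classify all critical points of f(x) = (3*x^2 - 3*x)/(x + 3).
f'(x) = 3*(x^2 + 6*x - 3)/(x^2 + 6*x + 9)

Solve f'(x) = 0:
  f'(x) = 3*(x^2 + 6*x - 3)/(x + 3)^2; the denominator is positive wherever f is defined, so f'(x) = 0 ⇔ 3*x^2 + 18*x - 9 = 0.
  Factor: 3*x^2 + 18*x - 9 = 3*(x^2 + 6*x - 3); x^2 + 6*x - 3 = 0 has no rational roots; quadratic formula: x = (-6 ± √48)/2.
  ⇒ x = -2*sqrt(3) - 3 ≈ -6.4641, -3 + 2*sqrt(3) ≈ 0.4641

f''(x) = 72/(x^3 + 9*x^2 + 27*x + 27)
Second-derivative test at each critical point:
  f''(-6.4641) = -1.7321 < 0 → local maximum
  f''(0.4641) = 1.7321 > 0 → local minimum

Critical points: x = -2*sqrt(3) - 3 ≈ -6.4641 (local maximum); x = -3 + 2*sqrt(3) ≈ 0.4641 (local minimum)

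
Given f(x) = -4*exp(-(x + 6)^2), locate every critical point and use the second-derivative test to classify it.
f'(x) = 8*(x + 6)*exp(-(x + 6)^2)

Solve f'(x) = 0:
  f'(x) = (8*x + 48)·exp(-(x + 6)^2) and exp(-(x + 6)^2) > 0 for every x, so f'(x) = 0 ⇔ 8*x + 48 = 0.
  Factor: 8*x + 48 = 8*(x + 6) = 0.
  ⇒ x = -6

f''(x) = 8*(1 - 2*(x + 6)^2)*exp(-(x + 6)^2)
Second-derivative test at each critical point:
  f''(-6) = 8 > 0 → local minimum

Critical points: x = -6 (local minimum)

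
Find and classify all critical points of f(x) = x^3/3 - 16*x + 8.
f'(x) = x^2 - 16

Solve f'(x) = 0:
  Factor: x^2 - 16 = (x - 4)*(x + 4) = 0.
  ⇒ x = -4, 4

f''(x) = 2*x
Second-derivative test at each critical point:
  f''(-4) = -8 < 0 → local maximum
  f''(4) = 8 > 0 → local minimum

Critical points: x = -4 (local maximum); x = 4 (local minimum)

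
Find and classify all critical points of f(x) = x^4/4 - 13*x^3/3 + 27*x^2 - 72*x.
f'(x) = x^3 - 13*x^2 + 54*x - 72

Solve f'(x) = 0:
  Factor: x^3 - 13*x^2 + 54*x - 72 = (x - 6)*(x - 4)*(x - 3) = 0.
  ⇒ x = 3, 4, 6

f''(x) = 3*x^2 - 26*x + 54
Second-derivative test at each critical point:
  f''(3) = 3 > 0 → local minimum
  f''(4) = -2 < 0 → local maximum
  f''(6) = 6 > 0 → local minimum

Critical points: x = 3 (local minimum); x = 4 (local maximum); x = 6 (local minimum)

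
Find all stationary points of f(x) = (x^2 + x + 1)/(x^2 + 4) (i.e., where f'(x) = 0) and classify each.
f'(x) = (-x^2 + 6*x + 4)/(x^4 + 8*x^2 + 16)

Solve f'(x) = 0:
  f'(x) = -(x^2 - 6*x - 4)/(x^2 + 4)^2; the denominator is positive wherever f is defined, so f'(x) = 0 ⇔ -x^2 + 6*x + 4 = 0.
  x^2 - 6*x - 4 = 0 has no rational roots; quadratic formula: x = (6 ± √52)/2.
  ⇒ x = 3 - sqrt(13) ≈ -0.6056, 3 + sqrt(13) ≈ 6.6056

f''(x) = 2*(x^3 - 9*x^2 - 12*x + 12)/(x^6 + 12*x^4 + 48*x^2 + 64)
Second-derivative test at each critical point:
  f''(-0.6056) = 0.3782 > 0 → local minimum
  f''(6.6056) = -0.0032 < 0 → local maximum

Critical points: x = 3 - sqrt(13) ≈ -0.6056 (local minimum); x = 3 + sqrt(13) ≈ 6.6056 (local maximum)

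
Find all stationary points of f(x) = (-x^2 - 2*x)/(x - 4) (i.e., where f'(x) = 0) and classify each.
f'(x) = (-x^2 + 8*x + 8)/(x^2 - 8*x + 16)

Solve f'(x) = 0:
  f'(x) = -(x^2 - 8*x - 8)/(x - 4)^2; the denominator is positive wherever f is defined, so f'(x) = 0 ⇔ -x^2 + 8*x + 8 = 0.
  x^2 - 8*x - 8 = 0 has no rational roots; quadratic formula: x = (8 ± √96)/2.
  ⇒ x = 4 - 2*sqrt(6) ≈ -0.8990, 4 + 2*sqrt(6) ≈ 8.8990

f''(x) = -48/(x^3 - 12*x^2 + 48*x - 64)
Second-derivative test at each critical point:
  f''(-0.8990) = 0.4082 > 0 → local minimum
  f''(8.8990) = -0.4082 < 0 → local maximum

Critical points: x = 4 - 2*sqrt(6) ≈ -0.8990 (local minimum); x = 4 + 2*sqrt(6) ≈ 8.8990 (local maximum)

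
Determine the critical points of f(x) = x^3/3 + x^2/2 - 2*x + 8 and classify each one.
f'(x) = x^2 + x - 2

Solve f'(x) = 0:
  Factor: x^2 + x - 2 = (x - 1)*(x + 2) = 0.
  ⇒ x = -2, 1

f''(x) = 2*x + 1
Second-derivative test at each critical point:
  f''(-2) = -3 < 0 → local maximum
  f''(1) = 3 > 0 → local minimum

Critical points: x = -2 (local maximum); x = 1 (local minimum)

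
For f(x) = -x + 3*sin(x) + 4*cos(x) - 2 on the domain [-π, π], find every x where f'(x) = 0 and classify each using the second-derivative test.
f'(x) = -4*sin(x) + 3*cos(x) - 1

Solve f'(x) = 0 on [-π, π]:
  f'(x) = 0 ⇔ -4*sin(x) + 3*cos(x) = 1. Write the left side as R·cos(x + φ) with R = √(3² + 4²) = 5, cos φ = 3/5, sin φ = 4/5; then cos(x + φ) = 1/5. Solve for x and keep the solutions lying in [-π, π].
  ⇒ x = -pi + atan((-6*sqrt(6) - 4)/(3 - 8*sqrt(6))) ≈ -2.2967, atan((-4 + 6*sqrt(6))/(3 + 8*sqrt(6))) ≈ 0.4421

f''(x) = -3*sin(x) - 4*cos(x)
Second-derivative test at each critical point:
  f''(-2.2967) = 4.8990 > 0 → local minimum
  f''(0.4421) = -4.8990 < 0 → local maximum

Critical points: x = -pi + atan((-6*sqrt(6) - 4)/(3 - 8*sqrt(6))) ≈ -2.2967 (local minimum); x = atan((-4 + 6*sqrt(6))/(3 + 8*sqrt(6))) ≈ 0.4421 (local maximum)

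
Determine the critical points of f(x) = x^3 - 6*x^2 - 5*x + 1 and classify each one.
f'(x) = 3*x^2 - 12*x - 5

Solve f'(x) = 0:
  3*x^2 - 12*x - 5 = 0 has no rational roots; quadratic formula: x = (12 ± √204)/6.
  ⇒ x = 2 - sqrt(51)/3 ≈ -0.3805, 2 + sqrt(51)/3 ≈ 4.3805

f''(x) = 6*x - 12
Second-derivative test at each critical point:
  f''(-0.3805) = -14.2829 < 0 → local maximum
  f''(4.3805) = 14.2829 > 0 → local minimum

Critical points: x = 2 - sqrt(51)/3 ≈ -0.3805 (local maximum); x = 2 + sqrt(51)/3 ≈ 4.3805 (local minimum)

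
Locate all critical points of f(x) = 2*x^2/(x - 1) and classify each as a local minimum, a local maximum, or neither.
f'(x) = 2*x*(x - 2)/(x^2 - 2*x + 1)

Solve f'(x) = 0:
  f'(x) = 2*x*(x - 2)/(x - 1)^2; the denominator is positive wherever f is defined, so f'(x) = 0 ⇔ 2*x^2 - 4*x = 0.
  Factor: 2*x^2 - 4*x = 2*x*(x - 2) = 0.
  ⇒ x = 0, 2

f''(x) = 4/(x^3 - 3*x^2 + 3*x - 1)
Second-derivative test at each critical point:
  f''(0) = -4 < 0 → local maximum
  f''(2) = 4 > 0 → local minimum

Critical points: x = 0 (local maximum); x = 2 (local minimum)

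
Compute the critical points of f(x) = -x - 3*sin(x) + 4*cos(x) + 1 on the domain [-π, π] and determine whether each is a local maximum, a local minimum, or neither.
f'(x) = -4*sin(x) - 3*cos(x) - 1

Solve f'(x) = 0 on [-π, π]:
  f'(x) = 0 ⇔ -4*sin(x) - 3*cos(x) = 1. Write the left side as R·cos(x + φ) with R = √((-3)² + 4²) = 5, cos φ = -3/5, sin φ = 4/5; then cos(x + φ) = 1/5. Solve for x and keep the solutions lying in [-π, π].
  ⇒ x = atan((-6*sqrt(6) - 4)/(-3 + 8*sqrt(6))) ≈ -0.8449, atan((-4 + 6*sqrt(6))/(-8*sqrt(6) - 3)) + pi ≈ 2.6994

f''(x) = 3*sin(x) - 4*cos(x)
Second-derivative test at each critical point:
  f''(-0.8449) = -4.8990 < 0 → local maximum
  f''(2.6994) = 4.8990 > 0 → local minimum

Critical points: x = atan((-6*sqrt(6) - 4)/(-3 + 8*sqrt(6))) ≈ -0.8449 (local maximum); x = atan((-4 + 6*sqrt(6))/(-8*sqrt(6) - 3)) + pi ≈ 2.6994 (local minimum)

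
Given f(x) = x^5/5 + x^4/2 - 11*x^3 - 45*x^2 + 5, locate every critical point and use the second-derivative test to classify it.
f'(x) = x*(x^3 + 2*x^2 - 33*x - 90)

Solve f'(x) = 0:
  Factor: x^4 + 2*x^3 - 33*x^2 - 90*x = x*(x - 6)*(x + 3)*(x + 5) = 0.
  ⇒ x = -5, -3, 0, 6

f''(x) = 4*x^3 + 6*x^2 - 66*x - 90
Second-derivative test at each critical point:
  f''(-5) = -110 < 0 → local maximum
  f''(-3) = 54 > 0 → local minimum
  f''(0) = -90 < 0 → local maximum
  f''(6) = 594 > 0 → local minimum

Critical points: x = -5 (local maximum); x = -3 (local minimum); x = 0 (local maximum); x = 6 (local minimum)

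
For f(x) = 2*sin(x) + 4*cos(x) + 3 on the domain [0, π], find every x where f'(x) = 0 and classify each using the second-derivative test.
f'(x) = -4*sin(x) + 2*cos(x)

Solve f'(x) = 0 on [0, π]:
  f'(x) = 0 ⇔ 2*cos(x) = 4*sin(x) ⇔ tan(x) = 1/2, i.e. x = arctan(1/2) + nπ; keep the solutions lying in [0, π].
  ⇒ x = atan(1/2) ≈ 0.4636

f''(x) = -2*sin(x) - 4*cos(x)
Second-derivative test at each critical point:
  f''(0.4636) = -4.4721 < 0 → local maximum

Critical points: x = atan(1/2) ≈ 0.4636 (local maximum)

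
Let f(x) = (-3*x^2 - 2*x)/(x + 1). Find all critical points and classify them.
f'(x) = (-3*x^2 - 6*x - 2)/(x^2 + 2*x + 1)

Solve f'(x) = 0:
  f'(x) = -(3*x^2 + 6*x + 2)/(x + 1)^2; the denominator is positive wherever f is defined, so f'(x) = 0 ⇔ -3*x^2 - 6*x - 2 = 0.
  3*x^2 + 6*x + 2 = 0 has no rational roots; quadratic formula: x = (-6 ± √12)/6.
  ⇒ x = -1 - sqrt(3)/3 ≈ -1.5774, -1 + sqrt(3)/3 ≈ -0.4226

f''(x) = -2/(x^3 + 3*x^2 + 3*x + 1)
Second-derivative test at each critical point:
  f''(-1.5774) = 10.3923 > 0 → local minimum
  f''(-0.4226) = -10.3923 < 0 → local maximum

Critical points: x = -1 - sqrt(3)/3 ≈ -1.5774 (local minimum); x = -1 + sqrt(3)/3 ≈ -0.4226 (local maximum)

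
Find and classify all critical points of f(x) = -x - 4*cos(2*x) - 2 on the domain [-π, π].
f'(x) = 8*sin(2*x) - 1

Solve f'(x) = 0 on [-π, π]:
  f'(x) = 0 ⇔ sin(2*x) = 1/8, i.e. 2*x = arcsin(1/8) + 2nπ or 2*x = π − arcsin(1/8) + 2nπ; keep the solutions lying in [-π, π].
  ⇒ x = -pi + asin(1/8)/2 ≈ -3.0789, -pi/2 - asin(1/8)/2 ≈ -1.6335, asin(1/8)/2 ≈ 0.0627, -asin(1/8)/2 + pi/2 ≈ 1.5081

f''(x) = 16*cos(2*x)
Second-derivative test at each critical point:
  f''(-3.0789) = 15.8745 > 0 → local minimum
  f''(-1.6335) = -15.8745 < 0 → local maximum
  f''(0.0627) = 15.8745 > 0 → local minimum
  f''(1.5081) = -15.8745 < 0 → local maximum

Critical points: x = -pi + asin(1/8)/2 ≈ -3.0789 (local minimum); x = -pi/2 - asin(1/8)/2 ≈ -1.6335 (local maximum); x = asin(1/8)/2 ≈ 0.0627 (local minimum); x = -asin(1/8)/2 + pi/2 ≈ 1.5081 (local maximum)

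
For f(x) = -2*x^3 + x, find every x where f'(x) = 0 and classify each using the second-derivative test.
f'(x) = 1 - 6*x^2

Solve f'(x) = 0:
  6*x^2 - 1 = 0 has no rational roots; quadratic formula: x = (0 ± √24)/12.
  ⇒ x = -sqrt(6)/6 ≈ -0.4082, sqrt(6)/6 ≈ 0.4082

f''(x) = -12*x
Second-derivative test at each critical point:
  f''(-0.4082) = 4.8990 > 0 → local minimum
  f''(0.4082) = -4.8990 < 0 → local maximum

Critical points: x = -sqrt(6)/6 ≈ -0.4082 (local minimum); x = sqrt(6)/6 ≈ 0.4082 (local maximum)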